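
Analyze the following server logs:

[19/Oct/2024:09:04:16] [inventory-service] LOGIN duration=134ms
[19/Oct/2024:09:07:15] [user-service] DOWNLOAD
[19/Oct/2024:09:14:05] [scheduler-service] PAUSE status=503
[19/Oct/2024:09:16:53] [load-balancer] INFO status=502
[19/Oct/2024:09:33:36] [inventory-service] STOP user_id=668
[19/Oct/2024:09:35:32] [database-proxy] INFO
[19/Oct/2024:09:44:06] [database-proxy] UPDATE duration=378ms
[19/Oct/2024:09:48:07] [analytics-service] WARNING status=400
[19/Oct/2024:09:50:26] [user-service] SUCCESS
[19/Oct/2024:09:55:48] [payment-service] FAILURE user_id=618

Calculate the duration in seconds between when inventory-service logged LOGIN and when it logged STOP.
1760

To find the time between events:

1. Locate the first LOGIN event for inventory-service: 19/Oct/2024:09:04:16
2. Locate the first STOP event for inventory-service: 19/Oct/2024:09:33:36
3. Calculate the difference: 19/Oct/2024:09:33:36 - 19/Oct/2024:09:04:16 = 1760 seconds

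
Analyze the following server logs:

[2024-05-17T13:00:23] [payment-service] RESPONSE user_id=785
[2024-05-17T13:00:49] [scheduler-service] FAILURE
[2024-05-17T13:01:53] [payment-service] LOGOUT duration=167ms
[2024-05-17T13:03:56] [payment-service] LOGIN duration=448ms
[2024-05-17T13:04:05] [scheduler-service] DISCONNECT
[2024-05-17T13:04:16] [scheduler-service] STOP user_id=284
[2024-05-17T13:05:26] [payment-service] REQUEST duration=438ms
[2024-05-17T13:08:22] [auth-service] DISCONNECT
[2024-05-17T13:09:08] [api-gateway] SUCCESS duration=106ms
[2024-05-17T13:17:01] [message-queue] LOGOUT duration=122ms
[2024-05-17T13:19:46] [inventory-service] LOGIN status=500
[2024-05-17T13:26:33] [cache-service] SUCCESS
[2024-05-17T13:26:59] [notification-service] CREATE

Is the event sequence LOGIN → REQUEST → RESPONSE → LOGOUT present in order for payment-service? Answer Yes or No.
No

To verify sequence order:

1. Find all events in sequence LOGIN → REQUEST → RESPONSE → LOGOUT for payment-service
2. Extract their timestamps
3. Check if timestamps are in ascending order
4. Result: No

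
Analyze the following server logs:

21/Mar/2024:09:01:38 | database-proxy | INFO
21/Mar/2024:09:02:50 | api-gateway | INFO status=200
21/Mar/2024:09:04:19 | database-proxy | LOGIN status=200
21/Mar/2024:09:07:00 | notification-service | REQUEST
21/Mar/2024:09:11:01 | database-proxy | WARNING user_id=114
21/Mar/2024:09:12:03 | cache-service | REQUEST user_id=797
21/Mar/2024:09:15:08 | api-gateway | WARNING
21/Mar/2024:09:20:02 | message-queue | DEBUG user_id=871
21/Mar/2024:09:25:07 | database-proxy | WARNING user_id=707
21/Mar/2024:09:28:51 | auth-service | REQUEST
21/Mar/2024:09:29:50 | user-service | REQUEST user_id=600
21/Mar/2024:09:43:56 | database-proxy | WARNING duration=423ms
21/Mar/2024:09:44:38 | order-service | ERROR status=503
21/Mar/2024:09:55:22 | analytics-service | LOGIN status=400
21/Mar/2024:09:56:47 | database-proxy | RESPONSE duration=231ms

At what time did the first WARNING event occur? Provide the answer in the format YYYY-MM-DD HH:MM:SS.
2024-03-21 09:11:01

To find the first event:

1. Filter for all WARNING events
2. Sort by timestamp
3. Select the first one
4. Timestamp: 2024-03-21 09:11:01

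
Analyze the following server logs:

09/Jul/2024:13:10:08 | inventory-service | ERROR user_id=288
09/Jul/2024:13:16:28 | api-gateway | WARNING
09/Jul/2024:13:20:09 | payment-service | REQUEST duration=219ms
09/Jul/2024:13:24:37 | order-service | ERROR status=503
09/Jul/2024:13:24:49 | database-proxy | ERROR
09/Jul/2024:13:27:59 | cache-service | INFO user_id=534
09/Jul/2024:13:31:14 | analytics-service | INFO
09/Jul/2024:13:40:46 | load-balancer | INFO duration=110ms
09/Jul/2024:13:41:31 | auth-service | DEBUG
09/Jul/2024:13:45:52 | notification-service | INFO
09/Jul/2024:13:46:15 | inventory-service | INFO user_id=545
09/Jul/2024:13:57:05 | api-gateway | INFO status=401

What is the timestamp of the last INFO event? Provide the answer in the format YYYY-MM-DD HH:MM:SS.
2024-07-09 13:57:05

To find the last event:

1. Filter for all INFO events
2. Sort by timestamp
3. Select the last one
4. Timestamp: 2024-07-09 13:57:05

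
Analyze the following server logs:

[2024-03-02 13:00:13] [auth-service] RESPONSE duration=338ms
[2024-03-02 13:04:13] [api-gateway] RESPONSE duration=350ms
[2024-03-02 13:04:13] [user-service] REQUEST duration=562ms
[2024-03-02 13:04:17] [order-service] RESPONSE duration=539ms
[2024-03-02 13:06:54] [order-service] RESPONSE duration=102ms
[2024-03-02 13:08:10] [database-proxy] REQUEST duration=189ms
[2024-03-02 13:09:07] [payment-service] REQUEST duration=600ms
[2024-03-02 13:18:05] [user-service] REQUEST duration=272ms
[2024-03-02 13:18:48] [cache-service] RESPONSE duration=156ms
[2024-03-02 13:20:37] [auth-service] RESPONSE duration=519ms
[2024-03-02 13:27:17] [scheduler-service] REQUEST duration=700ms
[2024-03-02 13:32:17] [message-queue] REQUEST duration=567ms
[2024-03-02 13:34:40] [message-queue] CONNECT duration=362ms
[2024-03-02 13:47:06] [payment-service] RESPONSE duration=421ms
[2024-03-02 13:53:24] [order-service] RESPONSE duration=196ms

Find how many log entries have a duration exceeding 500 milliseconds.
6

To count timeouts:

1. Threshold: 500ms
2. Extract duration from each log entry
3. Count entries where duration > 500
4. Timeout count: 6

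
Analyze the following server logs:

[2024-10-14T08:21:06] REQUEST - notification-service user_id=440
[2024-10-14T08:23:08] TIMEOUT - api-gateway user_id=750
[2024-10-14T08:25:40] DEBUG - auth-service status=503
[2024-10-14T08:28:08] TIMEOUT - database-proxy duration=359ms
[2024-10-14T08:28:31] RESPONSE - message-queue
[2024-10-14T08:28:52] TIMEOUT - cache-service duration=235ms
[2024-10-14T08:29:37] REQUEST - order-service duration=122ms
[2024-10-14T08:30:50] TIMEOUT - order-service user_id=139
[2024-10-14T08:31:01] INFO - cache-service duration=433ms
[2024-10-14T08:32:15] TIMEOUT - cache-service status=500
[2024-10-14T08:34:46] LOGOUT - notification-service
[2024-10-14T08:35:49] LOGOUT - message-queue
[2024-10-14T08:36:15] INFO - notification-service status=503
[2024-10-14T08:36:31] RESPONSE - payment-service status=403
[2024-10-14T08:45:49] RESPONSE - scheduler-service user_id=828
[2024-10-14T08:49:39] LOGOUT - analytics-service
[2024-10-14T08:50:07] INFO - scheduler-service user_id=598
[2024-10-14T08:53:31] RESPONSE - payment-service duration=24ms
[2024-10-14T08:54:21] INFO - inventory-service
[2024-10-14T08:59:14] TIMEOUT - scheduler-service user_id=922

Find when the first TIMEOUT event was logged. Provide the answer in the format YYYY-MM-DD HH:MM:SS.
2024-10-14 08:23:08

To find the first event:

1. Filter for all TIMEOUT events
2. Sort by timestamp
3. Select the first one
4. Timestamp: 2024-10-14 08:23:08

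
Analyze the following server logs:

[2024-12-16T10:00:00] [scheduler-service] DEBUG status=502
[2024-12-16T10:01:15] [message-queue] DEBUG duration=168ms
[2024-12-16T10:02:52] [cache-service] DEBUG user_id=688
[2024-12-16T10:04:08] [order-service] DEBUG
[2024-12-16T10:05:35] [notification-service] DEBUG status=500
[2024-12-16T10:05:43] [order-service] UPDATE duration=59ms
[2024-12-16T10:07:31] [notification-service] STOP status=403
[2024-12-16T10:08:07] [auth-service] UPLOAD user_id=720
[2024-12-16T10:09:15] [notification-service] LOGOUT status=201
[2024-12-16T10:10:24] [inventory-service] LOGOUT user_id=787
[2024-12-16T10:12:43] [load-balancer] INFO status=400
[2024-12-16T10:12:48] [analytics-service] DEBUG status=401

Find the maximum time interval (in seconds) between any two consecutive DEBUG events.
433

To find the longest gap:

1. Extract all DEBUG events in chronological order
2. Calculate time differences between consecutive events
3. Find the maximum difference
4. Longest gap: 433 seconds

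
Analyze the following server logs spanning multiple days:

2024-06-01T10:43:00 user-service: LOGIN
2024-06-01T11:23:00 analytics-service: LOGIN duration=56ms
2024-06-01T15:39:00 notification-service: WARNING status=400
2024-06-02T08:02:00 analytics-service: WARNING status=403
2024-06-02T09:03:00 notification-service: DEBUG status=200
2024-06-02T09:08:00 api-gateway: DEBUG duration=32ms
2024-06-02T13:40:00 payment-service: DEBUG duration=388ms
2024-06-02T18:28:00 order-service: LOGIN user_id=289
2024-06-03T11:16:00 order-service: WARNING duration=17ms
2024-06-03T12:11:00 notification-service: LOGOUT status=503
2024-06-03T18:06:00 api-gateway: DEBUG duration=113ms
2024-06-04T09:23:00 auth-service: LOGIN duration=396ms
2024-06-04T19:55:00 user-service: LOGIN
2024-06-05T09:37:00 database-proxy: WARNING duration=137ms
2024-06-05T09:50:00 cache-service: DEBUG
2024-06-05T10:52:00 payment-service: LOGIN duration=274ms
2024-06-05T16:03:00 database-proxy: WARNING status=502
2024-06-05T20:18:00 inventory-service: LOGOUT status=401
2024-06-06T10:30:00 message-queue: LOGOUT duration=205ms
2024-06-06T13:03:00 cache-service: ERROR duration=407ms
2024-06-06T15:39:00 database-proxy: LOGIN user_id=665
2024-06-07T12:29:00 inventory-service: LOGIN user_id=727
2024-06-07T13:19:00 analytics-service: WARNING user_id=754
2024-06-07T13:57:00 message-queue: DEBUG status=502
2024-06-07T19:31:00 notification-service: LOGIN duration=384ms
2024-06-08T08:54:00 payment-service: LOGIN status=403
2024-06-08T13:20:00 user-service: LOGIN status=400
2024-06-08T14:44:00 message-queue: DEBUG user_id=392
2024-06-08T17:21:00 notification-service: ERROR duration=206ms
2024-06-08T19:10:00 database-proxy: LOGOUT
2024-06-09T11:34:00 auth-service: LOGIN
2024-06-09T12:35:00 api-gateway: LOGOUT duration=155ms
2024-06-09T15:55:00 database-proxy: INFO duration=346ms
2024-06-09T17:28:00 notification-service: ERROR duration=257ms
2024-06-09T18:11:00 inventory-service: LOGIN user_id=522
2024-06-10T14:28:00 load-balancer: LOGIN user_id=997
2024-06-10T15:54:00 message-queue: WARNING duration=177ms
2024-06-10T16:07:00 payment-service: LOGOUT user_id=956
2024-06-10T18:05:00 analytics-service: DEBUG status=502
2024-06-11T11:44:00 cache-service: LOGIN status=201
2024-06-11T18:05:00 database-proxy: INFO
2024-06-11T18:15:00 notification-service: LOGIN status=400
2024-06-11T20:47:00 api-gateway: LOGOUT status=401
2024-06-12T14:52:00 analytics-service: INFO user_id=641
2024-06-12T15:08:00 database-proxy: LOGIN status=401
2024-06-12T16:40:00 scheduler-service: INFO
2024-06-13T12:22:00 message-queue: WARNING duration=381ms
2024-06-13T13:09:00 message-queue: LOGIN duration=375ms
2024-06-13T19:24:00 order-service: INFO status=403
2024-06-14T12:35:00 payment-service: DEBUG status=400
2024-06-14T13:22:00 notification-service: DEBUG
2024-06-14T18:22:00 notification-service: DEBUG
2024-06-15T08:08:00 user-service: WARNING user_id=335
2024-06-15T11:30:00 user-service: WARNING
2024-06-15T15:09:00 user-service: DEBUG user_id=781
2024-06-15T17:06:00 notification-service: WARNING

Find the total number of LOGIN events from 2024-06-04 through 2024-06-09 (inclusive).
10

To filter by date range:

1. Date range: 2024-06-04 through 2024-06-09, both dates inclusive
2. Filter for LOGIN events whose date falls in this range
3. Count matching events: 10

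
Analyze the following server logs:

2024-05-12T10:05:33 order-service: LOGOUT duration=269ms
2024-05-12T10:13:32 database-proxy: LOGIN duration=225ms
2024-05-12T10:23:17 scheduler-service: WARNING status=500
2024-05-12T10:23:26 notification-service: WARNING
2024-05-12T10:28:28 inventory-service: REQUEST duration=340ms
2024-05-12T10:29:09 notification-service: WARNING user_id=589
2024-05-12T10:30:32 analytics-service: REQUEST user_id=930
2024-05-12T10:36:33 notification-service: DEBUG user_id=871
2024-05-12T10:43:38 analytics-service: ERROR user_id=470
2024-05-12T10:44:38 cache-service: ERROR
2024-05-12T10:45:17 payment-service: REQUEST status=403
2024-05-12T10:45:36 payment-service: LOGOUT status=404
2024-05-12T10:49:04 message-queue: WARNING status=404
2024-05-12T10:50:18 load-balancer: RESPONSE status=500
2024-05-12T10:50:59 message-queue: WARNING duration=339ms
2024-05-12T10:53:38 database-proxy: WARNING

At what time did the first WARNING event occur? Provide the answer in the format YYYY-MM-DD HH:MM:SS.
2024-05-12 10:23:17

To find the first event:

1. Filter for all WARNING events
2. Sort by timestamp
3. Select the first one
4. Timestamp: 2024-05-12 10:23:17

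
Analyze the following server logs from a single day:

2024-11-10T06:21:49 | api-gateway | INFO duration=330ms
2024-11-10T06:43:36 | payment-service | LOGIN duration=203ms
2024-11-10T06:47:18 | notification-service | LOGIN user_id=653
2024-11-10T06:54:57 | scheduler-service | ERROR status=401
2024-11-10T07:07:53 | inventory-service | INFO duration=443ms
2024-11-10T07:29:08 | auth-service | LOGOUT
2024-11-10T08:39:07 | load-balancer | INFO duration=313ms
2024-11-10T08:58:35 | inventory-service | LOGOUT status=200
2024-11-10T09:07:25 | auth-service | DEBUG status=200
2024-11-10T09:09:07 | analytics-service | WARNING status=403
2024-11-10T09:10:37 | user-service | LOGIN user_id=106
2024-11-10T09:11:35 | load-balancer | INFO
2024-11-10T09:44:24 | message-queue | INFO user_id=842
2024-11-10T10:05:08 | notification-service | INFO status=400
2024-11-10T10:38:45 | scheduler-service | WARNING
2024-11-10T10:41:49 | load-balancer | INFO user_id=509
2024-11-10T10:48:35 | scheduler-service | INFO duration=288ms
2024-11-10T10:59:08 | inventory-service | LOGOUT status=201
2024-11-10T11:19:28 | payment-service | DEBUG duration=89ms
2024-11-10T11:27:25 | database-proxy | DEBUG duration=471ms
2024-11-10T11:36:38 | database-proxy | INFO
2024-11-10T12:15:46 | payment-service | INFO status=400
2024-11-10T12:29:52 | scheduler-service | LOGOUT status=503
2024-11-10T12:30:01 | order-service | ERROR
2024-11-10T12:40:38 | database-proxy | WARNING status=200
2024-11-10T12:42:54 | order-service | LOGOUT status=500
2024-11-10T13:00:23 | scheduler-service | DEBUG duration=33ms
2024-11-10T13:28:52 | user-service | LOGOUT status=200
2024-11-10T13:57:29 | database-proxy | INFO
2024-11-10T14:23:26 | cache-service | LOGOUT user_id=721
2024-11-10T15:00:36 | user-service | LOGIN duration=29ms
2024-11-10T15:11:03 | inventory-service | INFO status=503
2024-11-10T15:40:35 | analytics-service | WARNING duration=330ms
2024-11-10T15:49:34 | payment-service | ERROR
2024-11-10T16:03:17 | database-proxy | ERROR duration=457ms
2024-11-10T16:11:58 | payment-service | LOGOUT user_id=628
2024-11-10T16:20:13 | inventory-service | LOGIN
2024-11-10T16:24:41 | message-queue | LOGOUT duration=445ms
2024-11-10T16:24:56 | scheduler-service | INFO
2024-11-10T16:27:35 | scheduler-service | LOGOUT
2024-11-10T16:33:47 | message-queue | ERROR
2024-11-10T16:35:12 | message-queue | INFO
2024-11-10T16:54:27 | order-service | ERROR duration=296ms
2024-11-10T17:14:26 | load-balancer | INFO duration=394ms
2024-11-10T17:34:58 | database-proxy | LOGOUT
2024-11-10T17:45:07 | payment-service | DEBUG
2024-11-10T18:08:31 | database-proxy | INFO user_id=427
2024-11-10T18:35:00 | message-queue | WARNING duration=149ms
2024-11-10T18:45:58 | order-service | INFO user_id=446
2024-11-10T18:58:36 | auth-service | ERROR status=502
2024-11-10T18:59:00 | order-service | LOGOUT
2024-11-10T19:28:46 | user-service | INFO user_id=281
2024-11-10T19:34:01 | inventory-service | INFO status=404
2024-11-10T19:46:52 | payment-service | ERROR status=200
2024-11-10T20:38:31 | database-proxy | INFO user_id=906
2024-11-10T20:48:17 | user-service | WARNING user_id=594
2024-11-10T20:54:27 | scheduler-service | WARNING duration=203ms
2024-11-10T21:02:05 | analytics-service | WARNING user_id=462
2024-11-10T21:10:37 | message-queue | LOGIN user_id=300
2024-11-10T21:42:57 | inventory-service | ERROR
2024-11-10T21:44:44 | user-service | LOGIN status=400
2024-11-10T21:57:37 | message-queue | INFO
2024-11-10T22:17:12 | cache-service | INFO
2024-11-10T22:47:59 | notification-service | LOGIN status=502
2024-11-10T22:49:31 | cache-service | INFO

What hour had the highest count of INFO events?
10

To find the peak hour:

1. Group all INFO events by hour
2. Count events in each hour
3. Find hour with maximum count
4. Peak hour: 10 (with 3 events)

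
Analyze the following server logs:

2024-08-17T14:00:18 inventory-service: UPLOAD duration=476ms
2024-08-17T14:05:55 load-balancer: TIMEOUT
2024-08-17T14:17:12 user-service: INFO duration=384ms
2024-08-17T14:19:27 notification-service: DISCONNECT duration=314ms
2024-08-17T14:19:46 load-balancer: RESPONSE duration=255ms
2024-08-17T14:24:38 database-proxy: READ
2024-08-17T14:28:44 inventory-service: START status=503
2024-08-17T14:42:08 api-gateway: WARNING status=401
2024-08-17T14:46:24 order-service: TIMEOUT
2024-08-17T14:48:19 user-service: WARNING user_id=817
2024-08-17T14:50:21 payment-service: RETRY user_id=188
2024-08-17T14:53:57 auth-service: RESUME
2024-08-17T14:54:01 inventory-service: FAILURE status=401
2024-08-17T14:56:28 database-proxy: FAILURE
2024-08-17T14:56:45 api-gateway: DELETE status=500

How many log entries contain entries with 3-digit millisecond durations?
4

To find matching entries:

1. Pattern to match: entries with 3-digit millisecond durations
2. Scan each log entry for the pattern
3. Count matches: 4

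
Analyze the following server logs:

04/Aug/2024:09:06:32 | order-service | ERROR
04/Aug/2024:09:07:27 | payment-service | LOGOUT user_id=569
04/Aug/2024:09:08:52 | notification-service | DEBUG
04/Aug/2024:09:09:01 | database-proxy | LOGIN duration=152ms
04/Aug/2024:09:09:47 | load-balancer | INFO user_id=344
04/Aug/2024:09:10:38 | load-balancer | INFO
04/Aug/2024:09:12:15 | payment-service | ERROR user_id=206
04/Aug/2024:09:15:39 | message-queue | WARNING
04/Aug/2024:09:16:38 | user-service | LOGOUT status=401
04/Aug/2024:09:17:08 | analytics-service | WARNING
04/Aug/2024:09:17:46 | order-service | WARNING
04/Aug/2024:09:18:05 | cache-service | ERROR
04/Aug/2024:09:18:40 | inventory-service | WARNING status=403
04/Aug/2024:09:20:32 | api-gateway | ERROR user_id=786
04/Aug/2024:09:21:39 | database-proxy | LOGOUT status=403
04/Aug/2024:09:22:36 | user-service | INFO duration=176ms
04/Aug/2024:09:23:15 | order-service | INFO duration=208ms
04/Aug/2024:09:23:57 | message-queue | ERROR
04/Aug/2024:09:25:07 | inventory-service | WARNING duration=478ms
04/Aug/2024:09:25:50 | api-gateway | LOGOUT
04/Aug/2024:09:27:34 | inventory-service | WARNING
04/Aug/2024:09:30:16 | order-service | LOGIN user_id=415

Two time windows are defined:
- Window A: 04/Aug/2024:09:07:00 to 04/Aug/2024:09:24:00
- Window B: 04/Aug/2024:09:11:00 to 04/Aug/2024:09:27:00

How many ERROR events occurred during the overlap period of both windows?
4

To find overlap events:

1. Window A: 04/Aug/2024:09:07:00 to 04/Aug/2024:09:24:00
2. Window B: 04/Aug/2024:09:11:00 to 04/Aug/2024:09:27:00
3. Overlap period: 04/Aug/2024:09:11:00 to 04/Aug/2024:09:24:00
4. Count ERROR events in overlap: 4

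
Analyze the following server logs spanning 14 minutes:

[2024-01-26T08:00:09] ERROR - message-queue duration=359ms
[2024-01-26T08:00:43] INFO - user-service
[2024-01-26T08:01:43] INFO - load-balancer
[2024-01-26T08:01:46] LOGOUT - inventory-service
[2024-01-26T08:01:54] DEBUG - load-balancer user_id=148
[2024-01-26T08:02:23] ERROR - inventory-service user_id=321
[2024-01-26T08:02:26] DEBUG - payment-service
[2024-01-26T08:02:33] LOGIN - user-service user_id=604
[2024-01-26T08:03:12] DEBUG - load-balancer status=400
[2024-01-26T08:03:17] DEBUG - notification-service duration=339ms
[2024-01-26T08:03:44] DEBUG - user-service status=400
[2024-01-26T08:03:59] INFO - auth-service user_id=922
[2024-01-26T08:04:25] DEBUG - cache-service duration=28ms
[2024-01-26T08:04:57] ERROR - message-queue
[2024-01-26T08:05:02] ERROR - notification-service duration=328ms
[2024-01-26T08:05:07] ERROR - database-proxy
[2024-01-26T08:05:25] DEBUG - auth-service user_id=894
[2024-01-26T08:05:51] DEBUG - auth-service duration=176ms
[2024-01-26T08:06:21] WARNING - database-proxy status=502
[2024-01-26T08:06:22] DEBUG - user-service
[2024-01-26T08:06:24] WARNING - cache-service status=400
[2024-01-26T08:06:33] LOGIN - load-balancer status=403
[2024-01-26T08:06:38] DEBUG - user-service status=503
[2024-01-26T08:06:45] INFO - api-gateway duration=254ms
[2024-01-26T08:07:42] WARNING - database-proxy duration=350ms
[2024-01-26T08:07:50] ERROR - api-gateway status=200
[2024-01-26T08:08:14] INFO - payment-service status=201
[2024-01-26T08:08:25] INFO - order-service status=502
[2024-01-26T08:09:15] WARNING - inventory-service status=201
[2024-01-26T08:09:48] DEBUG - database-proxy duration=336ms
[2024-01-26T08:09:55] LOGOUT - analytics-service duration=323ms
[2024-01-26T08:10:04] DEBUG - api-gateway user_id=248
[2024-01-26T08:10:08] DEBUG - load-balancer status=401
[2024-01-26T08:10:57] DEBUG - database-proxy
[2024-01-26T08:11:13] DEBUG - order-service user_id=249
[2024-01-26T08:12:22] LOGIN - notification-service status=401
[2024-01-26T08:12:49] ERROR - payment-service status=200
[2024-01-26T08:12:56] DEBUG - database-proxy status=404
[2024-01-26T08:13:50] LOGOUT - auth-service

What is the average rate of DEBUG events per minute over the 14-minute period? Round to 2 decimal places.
1.14

To calculate the rate:

1. Count total DEBUG events: 16
2. Total time period: 14 minutes
3. Rate = 16 / 14 = 1.14 events per minute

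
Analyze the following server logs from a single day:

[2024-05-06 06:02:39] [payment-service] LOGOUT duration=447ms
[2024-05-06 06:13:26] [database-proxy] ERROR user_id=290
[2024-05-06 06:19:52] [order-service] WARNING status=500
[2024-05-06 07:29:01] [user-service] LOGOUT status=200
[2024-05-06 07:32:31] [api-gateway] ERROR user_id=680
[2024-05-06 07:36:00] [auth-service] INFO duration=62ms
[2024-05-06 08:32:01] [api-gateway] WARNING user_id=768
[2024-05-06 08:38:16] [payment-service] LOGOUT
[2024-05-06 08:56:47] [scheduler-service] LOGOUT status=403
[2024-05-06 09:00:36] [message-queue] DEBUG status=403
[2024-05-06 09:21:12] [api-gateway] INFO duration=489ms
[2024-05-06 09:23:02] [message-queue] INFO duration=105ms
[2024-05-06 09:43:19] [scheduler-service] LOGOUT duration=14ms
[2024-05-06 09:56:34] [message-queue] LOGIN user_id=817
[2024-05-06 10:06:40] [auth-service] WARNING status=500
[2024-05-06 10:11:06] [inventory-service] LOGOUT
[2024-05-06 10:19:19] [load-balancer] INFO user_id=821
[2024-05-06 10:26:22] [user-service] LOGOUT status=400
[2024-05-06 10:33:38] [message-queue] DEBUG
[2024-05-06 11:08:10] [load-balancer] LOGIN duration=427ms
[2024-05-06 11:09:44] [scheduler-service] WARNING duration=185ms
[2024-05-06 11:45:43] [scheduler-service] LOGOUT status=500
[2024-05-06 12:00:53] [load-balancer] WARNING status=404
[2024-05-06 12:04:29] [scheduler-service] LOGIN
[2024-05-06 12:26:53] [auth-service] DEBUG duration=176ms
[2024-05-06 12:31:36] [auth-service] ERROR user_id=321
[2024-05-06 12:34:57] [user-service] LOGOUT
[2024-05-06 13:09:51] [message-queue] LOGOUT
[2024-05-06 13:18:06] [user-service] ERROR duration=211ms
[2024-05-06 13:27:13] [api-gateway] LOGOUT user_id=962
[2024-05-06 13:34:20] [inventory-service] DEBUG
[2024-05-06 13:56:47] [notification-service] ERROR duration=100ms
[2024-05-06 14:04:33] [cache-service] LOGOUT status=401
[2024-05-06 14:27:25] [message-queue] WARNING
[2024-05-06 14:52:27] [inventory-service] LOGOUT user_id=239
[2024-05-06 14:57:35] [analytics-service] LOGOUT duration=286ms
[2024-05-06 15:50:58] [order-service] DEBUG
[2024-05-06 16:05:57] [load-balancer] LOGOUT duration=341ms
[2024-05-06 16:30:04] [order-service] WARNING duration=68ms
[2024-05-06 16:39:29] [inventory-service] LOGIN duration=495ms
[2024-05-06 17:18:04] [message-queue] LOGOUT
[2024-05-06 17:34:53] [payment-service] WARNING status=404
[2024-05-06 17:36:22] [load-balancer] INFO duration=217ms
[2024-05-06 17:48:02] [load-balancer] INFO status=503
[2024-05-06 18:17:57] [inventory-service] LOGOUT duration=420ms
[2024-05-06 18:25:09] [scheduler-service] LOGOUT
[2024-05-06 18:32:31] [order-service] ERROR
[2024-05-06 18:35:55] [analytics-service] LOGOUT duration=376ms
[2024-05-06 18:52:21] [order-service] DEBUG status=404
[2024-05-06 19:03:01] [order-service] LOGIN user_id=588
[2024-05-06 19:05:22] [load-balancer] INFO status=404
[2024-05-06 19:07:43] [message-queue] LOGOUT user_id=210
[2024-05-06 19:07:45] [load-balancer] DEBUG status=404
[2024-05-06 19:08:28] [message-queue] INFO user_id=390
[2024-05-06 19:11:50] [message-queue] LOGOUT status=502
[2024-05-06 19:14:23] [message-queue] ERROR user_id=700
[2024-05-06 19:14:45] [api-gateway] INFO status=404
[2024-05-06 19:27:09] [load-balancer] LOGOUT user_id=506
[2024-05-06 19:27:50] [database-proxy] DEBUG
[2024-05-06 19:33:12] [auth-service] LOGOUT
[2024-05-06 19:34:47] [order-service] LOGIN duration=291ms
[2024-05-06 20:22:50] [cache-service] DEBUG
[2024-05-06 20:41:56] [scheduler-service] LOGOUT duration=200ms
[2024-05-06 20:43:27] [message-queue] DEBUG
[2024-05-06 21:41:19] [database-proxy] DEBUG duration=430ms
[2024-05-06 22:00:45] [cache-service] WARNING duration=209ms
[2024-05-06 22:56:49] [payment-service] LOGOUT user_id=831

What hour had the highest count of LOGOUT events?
19

To find the peak hour:

1. Group all LOGOUT events by hour
2. Count events in each hour
3. Find hour with maximum count
4. Peak hour: 19 (with 4 events)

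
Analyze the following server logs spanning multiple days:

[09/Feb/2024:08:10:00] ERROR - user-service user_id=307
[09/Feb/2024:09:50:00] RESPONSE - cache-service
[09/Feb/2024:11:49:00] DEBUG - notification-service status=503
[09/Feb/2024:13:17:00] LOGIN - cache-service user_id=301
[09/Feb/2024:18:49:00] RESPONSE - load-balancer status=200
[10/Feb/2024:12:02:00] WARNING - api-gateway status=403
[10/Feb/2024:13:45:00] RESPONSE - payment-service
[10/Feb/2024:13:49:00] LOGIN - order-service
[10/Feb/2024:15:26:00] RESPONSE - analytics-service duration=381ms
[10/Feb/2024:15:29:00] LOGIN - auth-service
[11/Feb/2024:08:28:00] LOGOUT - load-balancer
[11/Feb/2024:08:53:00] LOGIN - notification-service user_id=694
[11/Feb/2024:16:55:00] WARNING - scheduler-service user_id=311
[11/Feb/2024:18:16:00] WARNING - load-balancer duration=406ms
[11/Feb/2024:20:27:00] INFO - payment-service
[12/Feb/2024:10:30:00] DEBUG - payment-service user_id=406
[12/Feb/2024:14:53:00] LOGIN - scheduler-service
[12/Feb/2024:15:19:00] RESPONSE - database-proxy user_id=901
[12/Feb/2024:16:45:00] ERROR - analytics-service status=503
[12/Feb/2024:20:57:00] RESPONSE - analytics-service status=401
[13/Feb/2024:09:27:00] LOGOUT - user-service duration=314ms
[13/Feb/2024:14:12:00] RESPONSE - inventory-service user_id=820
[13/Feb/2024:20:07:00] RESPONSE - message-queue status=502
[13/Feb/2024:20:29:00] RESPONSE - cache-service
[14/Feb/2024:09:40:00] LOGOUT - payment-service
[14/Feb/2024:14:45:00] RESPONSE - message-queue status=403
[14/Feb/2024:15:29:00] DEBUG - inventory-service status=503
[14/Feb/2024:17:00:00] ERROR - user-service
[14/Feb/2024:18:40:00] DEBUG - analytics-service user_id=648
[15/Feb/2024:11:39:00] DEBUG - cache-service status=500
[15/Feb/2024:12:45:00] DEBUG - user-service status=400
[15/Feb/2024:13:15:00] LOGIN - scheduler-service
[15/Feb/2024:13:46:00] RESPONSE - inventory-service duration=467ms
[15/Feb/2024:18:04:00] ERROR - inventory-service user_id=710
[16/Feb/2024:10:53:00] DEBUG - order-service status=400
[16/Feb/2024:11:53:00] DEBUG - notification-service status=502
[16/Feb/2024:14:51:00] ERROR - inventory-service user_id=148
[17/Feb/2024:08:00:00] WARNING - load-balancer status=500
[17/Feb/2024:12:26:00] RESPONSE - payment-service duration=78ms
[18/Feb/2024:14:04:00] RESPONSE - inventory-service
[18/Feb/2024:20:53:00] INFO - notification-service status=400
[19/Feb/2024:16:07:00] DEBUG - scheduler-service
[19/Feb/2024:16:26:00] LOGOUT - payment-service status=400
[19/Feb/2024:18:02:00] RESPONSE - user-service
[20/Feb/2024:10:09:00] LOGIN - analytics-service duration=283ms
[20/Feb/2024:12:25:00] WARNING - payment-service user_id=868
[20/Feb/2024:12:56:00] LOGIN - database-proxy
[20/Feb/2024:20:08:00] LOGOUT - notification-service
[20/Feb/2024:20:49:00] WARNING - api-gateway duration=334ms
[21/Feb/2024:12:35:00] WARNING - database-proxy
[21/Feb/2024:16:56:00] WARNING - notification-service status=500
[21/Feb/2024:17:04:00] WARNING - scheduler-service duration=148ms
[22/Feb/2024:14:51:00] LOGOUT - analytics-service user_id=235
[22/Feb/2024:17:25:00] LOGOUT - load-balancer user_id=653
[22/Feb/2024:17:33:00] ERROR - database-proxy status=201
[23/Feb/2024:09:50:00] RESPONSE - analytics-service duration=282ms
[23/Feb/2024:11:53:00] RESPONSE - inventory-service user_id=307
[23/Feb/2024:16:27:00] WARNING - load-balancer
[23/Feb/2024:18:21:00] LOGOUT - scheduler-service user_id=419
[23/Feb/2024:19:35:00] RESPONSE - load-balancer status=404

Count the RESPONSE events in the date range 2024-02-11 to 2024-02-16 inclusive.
7

To filter by date range:

1. Date range: 2024-02-11 through 2024-02-16, both dates inclusive
2. Filter for RESPONSE events whose date falls in this range
3. Count matching events: 7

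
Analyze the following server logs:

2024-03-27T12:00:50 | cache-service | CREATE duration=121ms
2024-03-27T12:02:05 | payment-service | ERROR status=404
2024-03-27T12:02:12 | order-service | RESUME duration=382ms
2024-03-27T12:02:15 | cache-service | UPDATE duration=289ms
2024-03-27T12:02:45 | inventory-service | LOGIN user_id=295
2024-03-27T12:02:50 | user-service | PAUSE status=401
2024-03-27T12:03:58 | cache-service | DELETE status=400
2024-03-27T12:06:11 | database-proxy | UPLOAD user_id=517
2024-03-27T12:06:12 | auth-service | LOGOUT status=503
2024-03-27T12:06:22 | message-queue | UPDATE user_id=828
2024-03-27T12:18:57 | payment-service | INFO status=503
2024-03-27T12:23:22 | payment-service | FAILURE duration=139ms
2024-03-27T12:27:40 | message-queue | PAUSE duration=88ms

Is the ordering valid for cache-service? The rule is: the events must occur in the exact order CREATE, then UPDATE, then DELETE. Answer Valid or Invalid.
Valid

To validate ordering:

1. Required order: CREATE → UPDATE → DELETE
2. Rule: the events must occur in the exact order CREATE, then UPDATE, then DELETE
3. Check actual order of events for cache-service
4. Result: Valid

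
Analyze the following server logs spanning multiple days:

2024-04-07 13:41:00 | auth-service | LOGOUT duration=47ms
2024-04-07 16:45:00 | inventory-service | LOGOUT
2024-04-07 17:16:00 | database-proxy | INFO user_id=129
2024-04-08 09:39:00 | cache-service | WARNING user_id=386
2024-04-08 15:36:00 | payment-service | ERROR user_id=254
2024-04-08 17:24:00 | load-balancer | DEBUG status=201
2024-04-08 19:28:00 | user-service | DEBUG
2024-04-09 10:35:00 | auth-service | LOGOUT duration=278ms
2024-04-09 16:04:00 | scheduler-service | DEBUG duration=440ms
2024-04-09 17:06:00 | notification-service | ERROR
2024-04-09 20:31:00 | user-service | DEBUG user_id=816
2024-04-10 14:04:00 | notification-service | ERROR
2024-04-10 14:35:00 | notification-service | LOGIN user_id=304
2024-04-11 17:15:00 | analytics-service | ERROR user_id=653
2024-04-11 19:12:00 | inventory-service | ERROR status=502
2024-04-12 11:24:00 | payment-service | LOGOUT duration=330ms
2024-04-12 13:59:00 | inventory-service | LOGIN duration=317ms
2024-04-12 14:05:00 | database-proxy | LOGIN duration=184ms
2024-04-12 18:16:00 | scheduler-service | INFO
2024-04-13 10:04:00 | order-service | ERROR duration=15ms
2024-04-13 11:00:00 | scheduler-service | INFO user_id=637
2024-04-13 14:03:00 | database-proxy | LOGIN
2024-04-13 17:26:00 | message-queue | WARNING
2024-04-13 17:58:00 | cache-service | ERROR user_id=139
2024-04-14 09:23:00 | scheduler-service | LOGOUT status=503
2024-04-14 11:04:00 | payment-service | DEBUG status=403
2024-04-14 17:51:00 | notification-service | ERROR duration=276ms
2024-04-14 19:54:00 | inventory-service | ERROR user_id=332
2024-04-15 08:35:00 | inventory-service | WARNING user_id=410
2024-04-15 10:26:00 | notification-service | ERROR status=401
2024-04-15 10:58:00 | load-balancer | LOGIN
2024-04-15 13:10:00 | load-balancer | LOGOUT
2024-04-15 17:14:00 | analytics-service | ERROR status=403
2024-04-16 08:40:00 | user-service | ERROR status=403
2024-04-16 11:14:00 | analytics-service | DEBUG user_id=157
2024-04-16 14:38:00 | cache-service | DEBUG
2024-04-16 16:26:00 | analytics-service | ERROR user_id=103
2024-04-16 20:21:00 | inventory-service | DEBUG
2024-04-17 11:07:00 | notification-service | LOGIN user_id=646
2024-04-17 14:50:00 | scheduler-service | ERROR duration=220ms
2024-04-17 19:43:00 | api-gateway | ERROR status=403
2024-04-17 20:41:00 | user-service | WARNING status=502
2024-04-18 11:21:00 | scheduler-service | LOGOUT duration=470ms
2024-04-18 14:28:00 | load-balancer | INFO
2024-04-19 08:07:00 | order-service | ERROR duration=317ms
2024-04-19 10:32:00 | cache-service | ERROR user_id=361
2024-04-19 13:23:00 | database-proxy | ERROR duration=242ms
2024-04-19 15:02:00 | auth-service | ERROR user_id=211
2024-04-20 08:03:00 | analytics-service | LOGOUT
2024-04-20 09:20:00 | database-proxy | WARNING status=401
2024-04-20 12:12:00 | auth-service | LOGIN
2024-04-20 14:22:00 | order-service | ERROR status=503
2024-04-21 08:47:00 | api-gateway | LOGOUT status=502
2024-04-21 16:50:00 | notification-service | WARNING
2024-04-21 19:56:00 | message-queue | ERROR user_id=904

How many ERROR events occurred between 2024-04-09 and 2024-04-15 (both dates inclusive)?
10

To filter by date range:

1. Date range: 2024-04-09 through 2024-04-15, both dates inclusive
2. Filter for ERROR events whose date falls in this range
3. Count matching events: 10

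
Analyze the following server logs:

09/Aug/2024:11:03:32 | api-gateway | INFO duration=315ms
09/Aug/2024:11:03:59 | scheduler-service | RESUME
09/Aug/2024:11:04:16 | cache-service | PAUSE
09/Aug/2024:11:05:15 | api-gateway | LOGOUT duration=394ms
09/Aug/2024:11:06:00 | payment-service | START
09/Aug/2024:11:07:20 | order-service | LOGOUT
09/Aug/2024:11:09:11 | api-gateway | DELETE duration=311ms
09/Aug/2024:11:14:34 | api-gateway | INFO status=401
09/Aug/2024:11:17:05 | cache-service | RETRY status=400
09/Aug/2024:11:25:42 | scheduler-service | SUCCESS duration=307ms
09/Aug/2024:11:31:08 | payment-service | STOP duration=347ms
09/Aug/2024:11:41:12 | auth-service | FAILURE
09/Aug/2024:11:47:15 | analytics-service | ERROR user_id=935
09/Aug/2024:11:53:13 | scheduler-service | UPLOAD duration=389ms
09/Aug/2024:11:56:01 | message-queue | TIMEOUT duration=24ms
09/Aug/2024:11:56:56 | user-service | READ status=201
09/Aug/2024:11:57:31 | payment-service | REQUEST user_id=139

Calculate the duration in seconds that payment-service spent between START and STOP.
1508

To calculate state duration:

1. Find START event for payment-service: 09/Aug/2024:11:06:00
2. Find STOP event for payment-service: 09/Aug/2024:11:31:08
3. Calculate duration: 09/Aug/2024:11:31:08 - 09/Aug/2024:11:06:00 = 1508 seconds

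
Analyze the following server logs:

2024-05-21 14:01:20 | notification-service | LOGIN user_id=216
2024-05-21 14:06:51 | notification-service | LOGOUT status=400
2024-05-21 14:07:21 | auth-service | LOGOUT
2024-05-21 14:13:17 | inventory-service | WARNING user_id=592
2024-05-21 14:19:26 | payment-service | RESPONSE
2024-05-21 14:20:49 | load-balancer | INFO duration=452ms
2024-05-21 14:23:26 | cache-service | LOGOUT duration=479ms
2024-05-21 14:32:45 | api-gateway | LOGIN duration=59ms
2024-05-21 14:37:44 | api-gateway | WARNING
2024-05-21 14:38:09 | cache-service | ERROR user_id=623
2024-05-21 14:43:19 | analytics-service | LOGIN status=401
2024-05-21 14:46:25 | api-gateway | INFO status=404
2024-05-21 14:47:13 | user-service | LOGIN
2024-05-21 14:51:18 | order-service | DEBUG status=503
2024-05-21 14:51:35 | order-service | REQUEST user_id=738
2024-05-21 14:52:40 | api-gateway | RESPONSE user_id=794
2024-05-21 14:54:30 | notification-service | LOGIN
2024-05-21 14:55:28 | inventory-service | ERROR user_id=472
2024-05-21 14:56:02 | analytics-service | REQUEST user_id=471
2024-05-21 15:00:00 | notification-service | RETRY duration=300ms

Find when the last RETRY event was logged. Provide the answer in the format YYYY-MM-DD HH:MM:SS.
2024-05-21 15:00:00

To find the last event:

1. Filter for all RETRY events
2. Sort by timestamp
3. Select the last one
4. Timestamp: 2024-05-21 15:00:00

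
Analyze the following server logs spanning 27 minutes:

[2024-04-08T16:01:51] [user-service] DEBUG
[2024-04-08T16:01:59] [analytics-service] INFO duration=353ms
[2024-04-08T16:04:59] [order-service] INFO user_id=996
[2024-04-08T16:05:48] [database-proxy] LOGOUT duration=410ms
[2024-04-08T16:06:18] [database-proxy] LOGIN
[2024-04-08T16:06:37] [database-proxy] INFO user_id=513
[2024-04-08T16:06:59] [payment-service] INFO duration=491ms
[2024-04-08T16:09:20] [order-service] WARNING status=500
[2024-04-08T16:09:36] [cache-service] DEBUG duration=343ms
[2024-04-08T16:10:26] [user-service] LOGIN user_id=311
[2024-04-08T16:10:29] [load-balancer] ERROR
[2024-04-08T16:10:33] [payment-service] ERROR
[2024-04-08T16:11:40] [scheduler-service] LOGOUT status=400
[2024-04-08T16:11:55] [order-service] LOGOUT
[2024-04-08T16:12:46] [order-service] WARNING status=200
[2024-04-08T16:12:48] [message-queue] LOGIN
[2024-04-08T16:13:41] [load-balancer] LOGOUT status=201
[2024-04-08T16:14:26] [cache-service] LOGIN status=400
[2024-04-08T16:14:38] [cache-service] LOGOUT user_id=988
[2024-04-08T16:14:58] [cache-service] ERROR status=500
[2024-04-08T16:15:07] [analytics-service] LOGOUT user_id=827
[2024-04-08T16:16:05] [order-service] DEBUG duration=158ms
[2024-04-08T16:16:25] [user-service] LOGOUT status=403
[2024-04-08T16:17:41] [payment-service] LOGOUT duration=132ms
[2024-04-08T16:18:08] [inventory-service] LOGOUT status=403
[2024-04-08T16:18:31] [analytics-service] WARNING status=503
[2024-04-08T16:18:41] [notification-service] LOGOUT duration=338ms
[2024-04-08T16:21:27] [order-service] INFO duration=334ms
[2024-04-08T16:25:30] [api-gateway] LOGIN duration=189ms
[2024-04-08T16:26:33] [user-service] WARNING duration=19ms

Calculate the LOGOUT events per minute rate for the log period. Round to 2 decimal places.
0.37

To calculate the rate:

1. Count total LOGOUT events: 10
2. Total time period: 27 minutes
3. Rate = 10 / 27 = 0.37 events per minute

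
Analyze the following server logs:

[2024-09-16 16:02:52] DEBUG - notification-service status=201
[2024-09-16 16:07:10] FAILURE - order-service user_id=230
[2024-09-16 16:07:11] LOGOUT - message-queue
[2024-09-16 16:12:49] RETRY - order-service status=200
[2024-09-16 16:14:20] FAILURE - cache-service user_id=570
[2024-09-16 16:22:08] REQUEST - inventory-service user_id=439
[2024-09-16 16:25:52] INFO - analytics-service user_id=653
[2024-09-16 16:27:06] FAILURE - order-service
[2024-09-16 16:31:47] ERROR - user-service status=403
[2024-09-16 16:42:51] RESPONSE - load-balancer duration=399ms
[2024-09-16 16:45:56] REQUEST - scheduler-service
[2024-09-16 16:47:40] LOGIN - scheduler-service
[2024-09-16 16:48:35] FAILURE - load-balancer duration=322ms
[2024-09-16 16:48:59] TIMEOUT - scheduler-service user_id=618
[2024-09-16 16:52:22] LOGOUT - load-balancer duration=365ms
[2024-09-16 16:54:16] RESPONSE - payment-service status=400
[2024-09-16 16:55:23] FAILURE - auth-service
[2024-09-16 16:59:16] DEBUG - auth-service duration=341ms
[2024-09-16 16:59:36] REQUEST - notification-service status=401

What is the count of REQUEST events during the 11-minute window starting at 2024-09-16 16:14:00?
1

To count events in the time window:

1. Window boundaries: 2024-09-16 16:14:00 to 2024-09-16 16:25:00
2. Filter for REQUEST events within this window
3. Count matching events: 1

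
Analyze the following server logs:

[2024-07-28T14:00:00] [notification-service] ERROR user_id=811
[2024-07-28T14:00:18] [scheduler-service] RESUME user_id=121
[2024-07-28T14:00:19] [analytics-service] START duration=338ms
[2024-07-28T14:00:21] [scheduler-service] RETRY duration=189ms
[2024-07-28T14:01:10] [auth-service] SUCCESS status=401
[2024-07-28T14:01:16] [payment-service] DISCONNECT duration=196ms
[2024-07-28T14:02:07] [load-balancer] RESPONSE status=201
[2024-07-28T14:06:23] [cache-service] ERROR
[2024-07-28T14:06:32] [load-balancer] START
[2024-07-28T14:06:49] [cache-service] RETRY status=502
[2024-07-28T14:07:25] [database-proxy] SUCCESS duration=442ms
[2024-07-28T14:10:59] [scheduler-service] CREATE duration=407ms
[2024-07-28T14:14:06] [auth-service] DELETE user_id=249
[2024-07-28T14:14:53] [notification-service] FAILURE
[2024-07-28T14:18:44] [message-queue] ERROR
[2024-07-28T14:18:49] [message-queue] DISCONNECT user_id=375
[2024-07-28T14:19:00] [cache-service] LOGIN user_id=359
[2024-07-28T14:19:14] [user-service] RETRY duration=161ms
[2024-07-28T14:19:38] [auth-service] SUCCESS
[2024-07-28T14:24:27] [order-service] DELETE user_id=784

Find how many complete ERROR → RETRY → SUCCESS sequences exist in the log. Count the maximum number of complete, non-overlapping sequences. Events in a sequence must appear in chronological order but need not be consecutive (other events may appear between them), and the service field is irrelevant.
3

To count sequences:

1. Look for pattern: ERROR → RETRY → SUCCESS
2. Greedily scan the log in chronological order, matching each sequence element in turn (ignoring service)
3. Each time the full pattern completes, increment the count and restart matching from the next event
4. Complete non-overlapping sequences found: 3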